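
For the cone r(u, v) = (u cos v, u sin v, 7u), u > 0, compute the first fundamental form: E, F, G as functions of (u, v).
E = 50;  F = 0;  G = u^2

Compute partials: r_u = (cos(v), sin(v), 7), r_v = (-u*sin(v), u*cos(v), 0). Then
  E = r_u · r_u = 50,
  F = r_u · r_v = 0,
  G = r_v · r_v = u^2.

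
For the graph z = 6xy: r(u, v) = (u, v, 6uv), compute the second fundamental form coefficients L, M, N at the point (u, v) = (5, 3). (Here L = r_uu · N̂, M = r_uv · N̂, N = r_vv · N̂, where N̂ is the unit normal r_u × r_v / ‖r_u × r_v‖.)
L = 0;  M = 6/35;  N = 0

Compute the unit normal N̂(u, v) = (-6*v/sqrt(36*u^2 + 36*v^2 + 1), -6*u/sqrt(36*u^2 + 36*v^2 + 1), 1/sqrt(36*u^2 + 36*v^2 + 1)), and the second partials r_uu, r_uv, r_vv. Take dot products:
  L(u, v) = r_uu · N̂ = 0,
  M(u, v) = r_uv · N̂ = 6/sqrt(36*u^2 + 36*v^2 + 1),
  N(u, v) = r_vv · N̂ = 0.
Evaluating at (u, v) = (5, 3):
  L = 0, M = 6/35, N = 0.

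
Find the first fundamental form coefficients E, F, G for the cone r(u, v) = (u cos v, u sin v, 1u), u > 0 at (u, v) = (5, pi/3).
E = 2;  F = 0;  G = 25

Partials: r_u = (cos(v), sin(v), 1), r_v = (-u*sin(v), u*cos(v), 0). As functions of (u, v):
  E = r_u · r_u = 2,
  F = r_u · r_v = 0,
  G = r_v · r_v = u^2.
Evaluating at (u, v) = (5, pi/3): E = 2, F = 0, G = 25.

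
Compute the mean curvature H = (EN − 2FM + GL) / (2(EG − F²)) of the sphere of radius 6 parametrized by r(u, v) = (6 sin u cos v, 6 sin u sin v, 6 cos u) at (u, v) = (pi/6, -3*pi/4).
H = -1/6

With E = 36, F = 0, G = 36*sin(u)^2, L = -6*sin(u)/Abs(sin(u)), M = 0, N = -6*sin(u)^3/Abs(sin(u)), assemble
  H = (EN − 2FM + GL) / (2(EG − F²)) = -sin(u)/(6*Abs(sin(u))).
At (u, v) = (pi/6, -3*pi/4): H = -1/6.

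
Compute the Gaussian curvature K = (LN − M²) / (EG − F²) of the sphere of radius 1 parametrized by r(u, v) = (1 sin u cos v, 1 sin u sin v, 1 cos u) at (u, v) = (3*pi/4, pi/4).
K = 1

Coefficients of the first fundamental form: E = 1, F = 0, G = sin(u)^2.
Coefficients of the second fundamental form: L = -sin(u)/Abs(sin(u)), M = 0, N = -sin(u)^3/Abs(sin(u)).
Assemble K = (LN − M²)/(EG − F²) = 1. At (u, v) = (3*pi/4, pi/4): K = 1.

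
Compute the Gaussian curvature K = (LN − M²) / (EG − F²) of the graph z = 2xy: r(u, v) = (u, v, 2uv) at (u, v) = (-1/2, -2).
K = -1/81

Coefficients of the first fundamental form: E = 4*v^2 + 1, F = 4*u*v, G = 4*u^2 + 1.
Coefficients of the second fundamental form: L = 0, M = 2/sqrt(4*u^2 + 4*v^2 + 1), N = 0.
Assemble K = (LN − M²)/(EG − F²) = -4/(16*u^4 + 32*u^2*v^2 + 8*u^2 + 16*v^4 + 8*v^2 + 1). At (u, v) = (-1/2, -2): K = -1/81.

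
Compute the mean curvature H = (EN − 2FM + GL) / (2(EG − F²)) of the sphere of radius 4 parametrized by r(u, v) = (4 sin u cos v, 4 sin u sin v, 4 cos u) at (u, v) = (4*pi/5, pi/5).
H = -1/4

With E = 16, F = 0, G = 16*sin(u)^2, L = -4*sin(u)/Abs(sin(u)), M = 0, N = -4*sin(u)^3/Abs(sin(u)), assemble
  H = (EN − 2FM + GL) / (2(EG − F²)) = -sin(u)/(4*Abs(sin(u))).
At (u, v) = (4*pi/5, pi/5): H = -1/4.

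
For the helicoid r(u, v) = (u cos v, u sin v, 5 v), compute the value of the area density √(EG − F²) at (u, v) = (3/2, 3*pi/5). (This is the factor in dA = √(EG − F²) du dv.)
√(EG − F²)|_{(3/2, 3*pi/5)} = sqrt(109)/2

E = 1, F = 0, G = u^2 + 25, so EG − F² = u^2 + 25. Taking the positive square root: √(EG − F²) = sqrt(u^2 + 25). At (u, v) = (3/2, 3*pi/5): sqrt(109)/2.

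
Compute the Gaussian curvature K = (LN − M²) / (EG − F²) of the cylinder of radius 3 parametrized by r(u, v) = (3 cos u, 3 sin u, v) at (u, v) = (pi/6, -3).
K = 0

Coefficients of the first fundamental form: E = 9, F = 0, G = 1.
Coefficients of the second fundamental form: L = -3, M = 0, N = 0.
Assemble K = (LN − M²)/(EG − F²) = 0. At (u, v) = (pi/6, -3): K = 0.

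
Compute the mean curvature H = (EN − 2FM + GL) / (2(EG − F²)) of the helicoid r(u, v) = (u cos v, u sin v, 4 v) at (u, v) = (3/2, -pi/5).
H = 0

With E = 1, F = 0, G = u^2 + 16, L = 0, M = -4/sqrt(u^2 + 16), N = 0, assemble
  H = (EN − 2FM + GL) / (2(EG − F²)) = 0.
At (u, v) = (3/2, -pi/5): H = 0.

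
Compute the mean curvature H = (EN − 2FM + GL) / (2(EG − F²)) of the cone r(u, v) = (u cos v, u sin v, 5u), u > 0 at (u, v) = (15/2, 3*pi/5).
H = sqrt(26)/78

With E = 26, F = 0, G = u^2, L = 0, M = 0, N = 5*sqrt(26)*u^2/(26*Abs(u)), assemble
  H = (EN − 2FM + GL) / (2(EG − F²)) = 5*sqrt(26)/(52*Abs(u)).
At (u, v) = (15/2, 3*pi/5): H = sqrt(26)/78.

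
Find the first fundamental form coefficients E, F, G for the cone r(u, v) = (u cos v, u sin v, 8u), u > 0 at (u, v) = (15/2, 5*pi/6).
E = 65;  F = 0;  G = 225/4

Partials: r_u = (cos(v), sin(v), 8), r_v = (-u*sin(v), u*cos(v), 0). As functions of (u, v):
  E = r_u · r_u = 65,
  F = r_u · r_v = 0,
  G = r_v · r_v = u^2.
Evaluating at (u, v) = (15/2, 5*pi/6): E = 65, F = 0, G = 225/4.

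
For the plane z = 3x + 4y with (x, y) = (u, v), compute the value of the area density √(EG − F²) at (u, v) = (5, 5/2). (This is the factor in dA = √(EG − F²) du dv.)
√(EG − F²)|_{(5, 5/2)} = sqrt(26)

E = 10, F = 12, G = 17, so EG − F² = 26. Taking the positive square root: √(EG − F²) = sqrt(26). At (u, v) = (5, 5/2): sqrt(26).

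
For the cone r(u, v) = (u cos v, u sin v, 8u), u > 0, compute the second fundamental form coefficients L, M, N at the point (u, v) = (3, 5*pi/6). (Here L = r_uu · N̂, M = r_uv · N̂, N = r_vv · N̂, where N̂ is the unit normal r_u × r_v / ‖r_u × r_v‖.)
L = 0;  M = 0;  N = 24*sqrt(65)/65

Compute the unit normal N̂(u, v) = (-8*sqrt(65)*u*cos(v)/(65*Abs(u)), -8*sqrt(65)*u*sin(v)/(65*Abs(u)), sqrt(65)*u/(65*Abs(u))), and the second partials r_uu, r_uv, r_vv. Take dot products:
  L(u, v) = r_uu · N̂ = 0,
  M(u, v) = r_uv · N̂ = 0,
  N(u, v) = r_vv · N̂ = 8*sqrt(65)*u^2/(65*Abs(u)).
Evaluating at (u, v) = (3, 5*pi/6):
  L = 0, M = 0, N = 24*sqrt(65)/65.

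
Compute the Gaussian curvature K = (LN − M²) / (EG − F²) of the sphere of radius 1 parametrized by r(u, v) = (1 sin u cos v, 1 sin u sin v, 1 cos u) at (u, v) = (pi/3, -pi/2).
K = 1

Coefficients of the first fundamental form: E = 1, F = 0, G = sin(u)^2.
Coefficients of the second fundamental form: L = -sin(u)/Abs(sin(u)), M = 0, N = -sin(u)^3/Abs(sin(u)).
Assemble K = (LN − M²)/(EG − F²) = 1. At (u, v) = (pi/3, -pi/2): K = 1.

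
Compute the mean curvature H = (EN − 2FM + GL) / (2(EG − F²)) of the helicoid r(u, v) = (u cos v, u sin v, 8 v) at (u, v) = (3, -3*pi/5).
H = 0

With E = 1, F = 0, G = u^2 + 64, L = 0, M = -8/sqrt(u^2 + 64), N = 0, assemble
  H = (EN − 2FM + GL) / (2(EG − F²)) = 0.
At (u, v) = (3, -3*pi/5): H = 0.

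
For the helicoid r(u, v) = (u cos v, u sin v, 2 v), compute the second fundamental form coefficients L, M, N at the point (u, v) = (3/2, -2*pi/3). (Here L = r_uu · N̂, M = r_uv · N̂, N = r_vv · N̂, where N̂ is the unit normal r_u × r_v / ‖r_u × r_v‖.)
L = 0;  M = -4/5;  N = 0

Compute the unit normal N̂(u, v) = (2*sin(v)/sqrt(u^2 + 4), -2*cos(v)/sqrt(u^2 + 4), u/sqrt(u^2 + 4)), and the second partials r_uu, r_uv, r_vv. Take dot products:
  L(u, v) = r_uu · N̂ = 0,
  M(u, v) = r_uv · N̂ = -2/sqrt(u^2 + 4),
  N(u, v) = r_vv · N̂ = 0.
Evaluating at (u, v) = (3/2, -2*pi/3):
  L = 0, M = -4/5, N = 0.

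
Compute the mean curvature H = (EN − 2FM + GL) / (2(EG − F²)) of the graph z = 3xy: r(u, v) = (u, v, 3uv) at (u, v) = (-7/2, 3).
H = 2268*sqrt(769)/591361

With E = 9*v^2 + 1, F = 9*u*v, G = 9*u^2 + 1, L = 0, M = 3/sqrt(9*u^2 + 9*v^2 + 1), N = 0, assemble
  H = (EN − 2FM + GL) / (2(EG − F²)) = -27*u*v/(9*u^2 + 9*v^2 + 1)^(3/2).
At (u, v) = (-7/2, 3): H = 2268*sqrt(769)/591361.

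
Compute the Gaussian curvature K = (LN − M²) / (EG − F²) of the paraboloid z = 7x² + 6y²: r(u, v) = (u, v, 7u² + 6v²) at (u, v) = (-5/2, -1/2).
K = 42/398161

Coefficients of the first fundamental form: E = 196*u^2 + 1, F = 168*u*v, G = 144*v^2 + 1.
Coefficients of the second fundamental form: L = 14/sqrt(196*u^2 + 144*v^2 + 1), M = 0, N = 12/sqrt(196*u^2 + 144*v^2 + 1).
Assemble K = (LN − M²)/(EG − F²) = 168/(38416*u^4 + 56448*u^2*v^2 + 392*u^2 + 20736*v^4 + 288*v^2 + 1). At (u, v) = (-5/2, -1/2): K = 42/398161.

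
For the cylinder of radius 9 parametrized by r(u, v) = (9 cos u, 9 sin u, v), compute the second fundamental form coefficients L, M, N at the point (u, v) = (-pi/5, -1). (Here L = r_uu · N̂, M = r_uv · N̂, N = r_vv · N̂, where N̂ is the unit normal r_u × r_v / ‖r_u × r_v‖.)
L = -9;  M = 0;  N = 0

Compute the unit normal N̂(u, v) = (cos(u), sin(u), 0), and the second partials r_uu, r_uv, r_vv. Take dot products:
  L(u, v) = r_uu · N̂ = -9,
  M(u, v) = r_uv · N̂ = 0,
  N(u, v) = r_vv · N̂ = 0.
Evaluating at (u, v) = (-pi/5, -1):
  L = -9, M = 0, N = 0.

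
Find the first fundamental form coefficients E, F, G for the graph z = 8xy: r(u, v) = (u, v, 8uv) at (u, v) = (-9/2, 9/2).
E = 1297;  F = -1296;  G = 1297

Partials: r_u = (1, 0, 8*v), r_v = (0, 1, 8*u). As functions of (u, v):
  E = r_u · r_u = 64*v^2 + 1,
  F = r_u · r_v = 64*u*v,
  G = r_v · r_v = 64*u^2 + 1.
Evaluating at (u, v) = (-9/2, 9/2): E = 1297, F = -1296, G = 1297.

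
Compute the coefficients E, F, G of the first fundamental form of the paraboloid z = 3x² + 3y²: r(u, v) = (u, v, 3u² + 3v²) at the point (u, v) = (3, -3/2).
E = 325;  F = -162;  G = 82

Partials: r_u = (1, 0, 6*u), r_v = (0, 1, 6*v). As functions of (u, v):
  E = r_u · r_u = 36*u^2 + 1,
  F = r_u · r_v = 36*u*v,
  G = r_v · r_v = 36*v^2 + 1.
Evaluating at (u, v) = (3, -3/2): E = 325, F = -162, G = 82.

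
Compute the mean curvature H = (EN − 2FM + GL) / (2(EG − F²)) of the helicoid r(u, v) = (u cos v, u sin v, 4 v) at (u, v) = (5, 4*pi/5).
H = 0

With E = 1, F = 0, G = u^2 + 16, L = 0, M = -4/sqrt(u^2 + 16), N = 0, assemble
  H = (EN − 2FM + GL) / (2(EG − F²)) = 0.
At (u, v) = (5, 4*pi/5): H = 0.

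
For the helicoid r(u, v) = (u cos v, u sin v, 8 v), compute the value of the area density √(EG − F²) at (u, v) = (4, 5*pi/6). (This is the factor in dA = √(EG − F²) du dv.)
√(EG − F²)|_{(4, 5*pi/6)} = 4*sqrt(5)

E = 1, F = 0, G = u^2 + 64, so EG − F² = u^2 + 64. Taking the positive square root: √(EG − F²) = sqrt(u^2 + 64). At (u, v) = (4, 5*pi/6): 4*sqrt(5).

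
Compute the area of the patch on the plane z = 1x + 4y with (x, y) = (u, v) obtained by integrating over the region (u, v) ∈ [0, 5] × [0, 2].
Area = 30*sqrt(2)

Area = ∫∫ √(EG − F²) du dv with √(EG − F²) = 3*sqrt(2). Integrating over [0, 5] × [0, 2] gives 30*sqrt(2).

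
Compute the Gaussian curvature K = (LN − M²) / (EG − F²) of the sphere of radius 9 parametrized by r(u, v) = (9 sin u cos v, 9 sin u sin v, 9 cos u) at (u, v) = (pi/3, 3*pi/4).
K = 1/81

Coefficients of the first fundamental form: E = 81, F = 0, G = 81*sin(u)^2.
Coefficients of the second fundamental form: L = -9*sin(u)/Abs(sin(u)), M = 0, N = -9*sin(u)^3/Abs(sin(u)).
Assemble K = (LN − M²)/(EG − F²) = 1/81. At (u, v) = (pi/3, 3*pi/4): K = 1/81.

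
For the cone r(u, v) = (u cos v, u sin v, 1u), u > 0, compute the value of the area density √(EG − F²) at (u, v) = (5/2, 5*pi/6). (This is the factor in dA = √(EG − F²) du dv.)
√(EG − F²)|_{(5/2, 5*pi/6)} = 5*sqrt(2)/2

E = 2, F = 0, G = u^2, so EG − F² = 2*u^2. Taking the positive square root: √(EG − F²) = sqrt(2)*Abs(u). At (u, v) = (5/2, 5*pi/6): 5*sqrt(2)/2.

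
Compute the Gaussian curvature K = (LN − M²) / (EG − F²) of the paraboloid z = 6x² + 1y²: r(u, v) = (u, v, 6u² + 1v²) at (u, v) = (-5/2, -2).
K = 24/840889

Coefficients of the first fundamental form: E = 144*u^2 + 1, F = 24*u*v, G = 4*v^2 + 1.
Coefficients of the second fundamental form: L = 12/sqrt(144*u^2 + 4*v^2 + 1), M = 0, N = 2/sqrt(144*u^2 + 4*v^2 + 1).
Assemble K = (LN − M²)/(EG − F²) = 24/(20736*u^4 + 1152*u^2*v^2 + 288*u^2 + 16*v^4 + 8*v^2 + 1). At (u, v) = (-5/2, -2): K = 24/840889.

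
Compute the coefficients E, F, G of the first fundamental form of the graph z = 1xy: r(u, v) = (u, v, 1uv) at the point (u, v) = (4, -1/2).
E = 5/4;  F = -2;  G = 17

Partials: r_u = (1, 0, v), r_v = (0, 1, u). As functions of (u, v):
  E = r_u · r_u = v^2 + 1,
  F = r_u · r_v = u*v,
  G = r_v · r_v = u^2 + 1.
Evaluating at (u, v) = (4, -1/2): E = 5/4, F = -2, G = 17.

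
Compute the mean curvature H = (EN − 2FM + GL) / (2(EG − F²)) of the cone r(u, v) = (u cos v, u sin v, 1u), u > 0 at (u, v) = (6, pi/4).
H = sqrt(2)/24

With E = 2, F = 0, G = u^2, L = 0, M = 0, N = sqrt(2)*u^2/(2*Abs(u)), assemble
  H = (EN − 2FM + GL) / (2(EG − F²)) = sqrt(2)/(4*Abs(u)).
At (u, v) = (6, pi/4): H = sqrt(2)/24.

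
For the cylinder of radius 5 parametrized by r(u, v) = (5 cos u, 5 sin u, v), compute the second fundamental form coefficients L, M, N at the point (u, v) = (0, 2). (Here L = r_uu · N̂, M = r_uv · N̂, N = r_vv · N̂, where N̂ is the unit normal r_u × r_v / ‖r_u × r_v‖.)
L = -5;  M = 0;  N = 0

Compute the unit normal N̂(u, v) = (cos(u), sin(u), 0), and the second partials r_uu, r_uv, r_vv. Take dot products:
  L(u, v) = r_uu · N̂ = -5,
  M(u, v) = r_uv · N̂ = 0,
  N(u, v) = r_vv · N̂ = 0.
Evaluating at (u, v) = (0, 2):
  L = -5, M = 0, N = 0.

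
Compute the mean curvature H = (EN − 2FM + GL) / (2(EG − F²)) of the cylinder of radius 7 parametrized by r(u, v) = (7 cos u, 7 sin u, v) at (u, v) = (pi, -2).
H = -1/14

With E = 49, F = 0, G = 1, L = -7, M = 0, N = 0, assemble
  H = (EN − 2FM + GL) / (2(EG − F²)) = -1/14.
At (u, v) = (pi, -2): H = -1/14.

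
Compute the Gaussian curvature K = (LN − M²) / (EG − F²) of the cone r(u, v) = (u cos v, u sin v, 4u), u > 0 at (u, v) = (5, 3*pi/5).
K = 0

Coefficients of the first fundamental form: E = 17, F = 0, G = u^2.
Coefficients of the second fundamental form: L = 0, M = 0, N = 4*sqrt(17)*u^2/(17*Abs(u)).
Assemble K = (LN − M²)/(EG − F²) = 0. At (u, v) = (5, 3*pi/5): K = 0.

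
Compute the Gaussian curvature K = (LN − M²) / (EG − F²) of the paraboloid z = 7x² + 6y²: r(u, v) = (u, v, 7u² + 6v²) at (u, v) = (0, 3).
K = 168/1682209

Coefficients of the first fundamental form: E = 196*u^2 + 1, F = 168*u*v, G = 144*v^2 + 1.
Coefficients of the second fundamental form: L = 14/sqrt(196*u^2 + 144*v^2 + 1), M = 0, N = 12/sqrt(196*u^2 + 144*v^2 + 1).
Assemble K = (LN − M²)/(EG − F²) = 168/(38416*u^4 + 56448*u^2*v^2 + 392*u^2 + 20736*v^4 + 288*v^2 + 1). At (u, v) = (0, 3): K = 168/1682209.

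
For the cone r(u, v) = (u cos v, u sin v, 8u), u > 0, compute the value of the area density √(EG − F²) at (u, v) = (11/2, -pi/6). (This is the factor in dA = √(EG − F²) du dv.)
√(EG − F²)|_{(11/2, -pi/6)} = 11*sqrt(65)/2

E = 65, F = 0, G = u^2, so EG − F² = 65*u^2. Taking the positive square root: √(EG − F²) = sqrt(65)*Abs(u). At (u, v) = (11/2, -pi/6): 11*sqrt(65)/2.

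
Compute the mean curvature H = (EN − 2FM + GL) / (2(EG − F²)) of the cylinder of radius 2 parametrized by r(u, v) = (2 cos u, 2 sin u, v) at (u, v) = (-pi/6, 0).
H = -1/4

With E = 4, F = 0, G = 1, L = -2, M = 0, N = 0, assemble
  H = (EN − 2FM + GL) / (2(EG − F²)) = -1/4.
At (u, v) = (-pi/6, 0): H = -1/4.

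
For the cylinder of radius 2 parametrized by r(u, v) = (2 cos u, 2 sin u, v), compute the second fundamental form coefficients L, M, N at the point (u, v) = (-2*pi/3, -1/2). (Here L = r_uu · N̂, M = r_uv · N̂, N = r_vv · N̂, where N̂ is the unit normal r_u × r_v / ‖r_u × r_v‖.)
L = -2;  M = 0;  N = 0

Compute the unit normal N̂(u, v) = (cos(u), sin(u), 0), and the second partials r_uu, r_uv, r_vv. Take dot products:
  L(u, v) = r_uu · N̂ = -2,
  M(u, v) = r_uv · N̂ = 0,
  N(u, v) = r_vv · N̂ = 0.
Evaluating at (u, v) = (-2*pi/3, -1/2):
  L = -2, M = 0, N = 0.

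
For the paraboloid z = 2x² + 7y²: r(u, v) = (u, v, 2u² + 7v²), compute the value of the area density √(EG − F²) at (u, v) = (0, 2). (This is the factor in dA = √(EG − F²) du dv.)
√(EG − F²)|_{(0, 2)} = sqrt(785)

E = 16*u^2 + 1, F = 56*u*v, G = 196*v^2 + 1, so EG − F² = 16*u^2 + 196*v^2 + 1. Taking the positive square root: √(EG − F²) = sqrt(16*u^2 + 196*v^2 + 1). At (u, v) = (0, 2): sqrt(785).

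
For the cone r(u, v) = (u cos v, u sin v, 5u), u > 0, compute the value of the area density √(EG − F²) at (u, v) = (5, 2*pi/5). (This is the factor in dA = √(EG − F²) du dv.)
√(EG − F²)|_{(5, 2*pi/5)} = 5*sqrt(26)

E = 26, F = 0, G = u^2, so EG − F² = 26*u^2. Taking the positive square root: √(EG − F²) = sqrt(26)*Abs(u). At (u, v) = (5, 2*pi/5): 5*sqrt(26).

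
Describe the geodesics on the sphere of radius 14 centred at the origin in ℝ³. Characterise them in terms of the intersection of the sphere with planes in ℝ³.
Geodesics on the sphere of radius 14 are great circles — circles of radius 14 obtained as the intersection of the sphere with planes through the origin (the centre of the sphere).

A curve α(t) of nonzero constant speed on the sphere of radius 14 is a geodesic iff its acceleration α̈ is everywhere normal to the surface, i.e. parallel to the radial vector α(t). Then d/dt(α × α̇) = α̇ × α̇ + α × α̈ = 0, so α × α̇ is a constant vector n ≠ 0 and α(t) · n = 0 for all t: α lies in the plane through the origin with normal n. The intersection of that plane with the sphere is a circle of radius 14 (a great circle). Conversely, a great circle traversed at constant speed has centripetal acceleration pointing at the origin, hence normal to the sphere, so every great circle is a geodesic.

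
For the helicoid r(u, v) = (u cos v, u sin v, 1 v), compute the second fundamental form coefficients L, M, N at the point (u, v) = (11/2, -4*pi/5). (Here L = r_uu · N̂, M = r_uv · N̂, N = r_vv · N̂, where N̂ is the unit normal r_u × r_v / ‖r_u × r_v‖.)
L = 0;  M = -2*sqrt(5)/25;  N = 0

Compute the unit normal N̂(u, v) = (sin(v)/sqrt(u^2 + 1), -cos(v)/sqrt(u^2 + 1), u/sqrt(u^2 + 1)), and the second partials r_uu, r_uv, r_vv. Take dot products:
  L(u, v) = r_uu · N̂ = 0,
  M(u, v) = r_uv · N̂ = -1/sqrt(u^2 + 1),
  N(u, v) = r_vv · N̂ = 0.
Evaluating at (u, v) = (11/2, -4*pi/5):
  L = 0, M = -2*sqrt(5)/25, N = 0.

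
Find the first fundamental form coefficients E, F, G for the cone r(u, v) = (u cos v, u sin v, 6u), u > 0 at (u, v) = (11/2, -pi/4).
E = 37;  F = 0;  G = 121/4

Partials: r_u = (cos(v), sin(v), 6), r_v = (-u*sin(v), u*cos(v), 0). As functions of (u, v):
  E = r_u · r_u = 37,
  F = r_u · r_v = 0,
  G = r_v · r_v = u^2.
Evaluating at (u, v) = (11/2, -pi/4): E = 37, F = 0, G = 121/4.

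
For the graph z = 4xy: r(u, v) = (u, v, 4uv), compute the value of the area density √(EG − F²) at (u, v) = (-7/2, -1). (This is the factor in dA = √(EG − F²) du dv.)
√(EG − F²)|_{(-7/2, -1)} = sqrt(213)

E = 16*v^2 + 1, F = 16*u*v, G = 16*u^2 + 1, so EG − F² = 16*u^2 + 16*v^2 + 1. Taking the positive square root: √(EG − F²) = sqrt(16*u^2 + 16*v^2 + 1). At (u, v) = (-7/2, -1): sqrt(213).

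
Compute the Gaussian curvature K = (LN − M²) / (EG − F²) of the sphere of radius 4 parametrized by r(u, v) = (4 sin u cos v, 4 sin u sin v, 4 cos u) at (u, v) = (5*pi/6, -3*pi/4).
K = 1/16

Coefficients of the first fundamental form: E = 16, F = 0, G = 16*sin(u)^2.
Coefficients of the second fundamental form: L = -4*sin(u)/Abs(sin(u)), M = 0, N = -4*sin(u)^3/Abs(sin(u)).
Assemble K = (LN − M²)/(EG − F²) = 1/16. At (u, v) = (5*pi/6, -3*pi/4): K = 1/16.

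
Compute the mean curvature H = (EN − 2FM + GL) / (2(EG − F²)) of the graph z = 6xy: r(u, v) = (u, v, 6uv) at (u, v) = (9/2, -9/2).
H = 4374*sqrt(1459)/2128681

With E = 36*v^2 + 1, F = 36*u*v, G = 36*u^2 + 1, L = 0, M = 6/sqrt(36*u^2 + 36*v^2 + 1), N = 0, assemble
  H = (EN − 2FM + GL) / (2(EG − F²)) = -216*u*v/(36*u^2 + 36*v^2 + 1)^(3/2).
At (u, v) = (9/2, -9/2): H = 4374*sqrt(1459)/2128681.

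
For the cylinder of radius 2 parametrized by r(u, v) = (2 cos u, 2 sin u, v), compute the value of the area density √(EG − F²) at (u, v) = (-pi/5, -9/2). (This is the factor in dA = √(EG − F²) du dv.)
√(EG − F²)|_{(-pi/5, -9/2)} = 2

E = 4, F = 0, G = 1, so EG − F² = 4. Taking the positive square root: √(EG − F²) = 2. At (u, v) = (-pi/5, -9/2): 2.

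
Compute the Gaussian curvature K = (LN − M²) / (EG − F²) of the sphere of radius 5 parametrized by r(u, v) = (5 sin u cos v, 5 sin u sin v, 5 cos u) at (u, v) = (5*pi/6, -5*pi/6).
K = 1/25

Coefficients of the first fundamental form: E = 25, F = 0, G = 25*sin(u)^2.
Coefficients of the second fundamental form: L = -5*sin(u)/Abs(sin(u)), M = 0, N = -5*sin(u)^3/Abs(sin(u)).
Assemble K = (LN − M²)/(EG − F²) = 1/25. At (u, v) = (5*pi/6, -5*pi/6): K = 1/25.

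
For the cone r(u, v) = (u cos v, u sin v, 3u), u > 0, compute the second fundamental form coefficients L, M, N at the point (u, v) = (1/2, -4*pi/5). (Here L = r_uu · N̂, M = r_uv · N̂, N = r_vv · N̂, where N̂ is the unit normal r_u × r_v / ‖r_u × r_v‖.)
L = 0;  M = 0;  N = 3*sqrt(10)/20

Compute the unit normal N̂(u, v) = (-3*sqrt(10)*u*cos(v)/(10*Abs(u)), -3*sqrt(10)*u*sin(v)/(10*Abs(u)), sqrt(10)*u/(10*Abs(u))), and the second partials r_uu, r_uv, r_vv. Take dot products:
  L(u, v) = r_uu · N̂ = 0,
  M(u, v) = r_uv · N̂ = 0,
  N(u, v) = r_vv · N̂ = 3*sqrt(10)*u^2/(10*Abs(u)).
Evaluating at (u, v) = (1/2, -4*pi/5):
  L = 0, M = 0, N = 3*sqrt(10)/20.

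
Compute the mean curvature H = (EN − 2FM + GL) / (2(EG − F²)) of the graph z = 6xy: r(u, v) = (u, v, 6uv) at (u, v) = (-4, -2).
H = -1728*sqrt(721)/519841

With E = 36*v^2 + 1, F = 36*u*v, G = 36*u^2 + 1, L = 0, M = 6/sqrt(36*u^2 + 36*v^2 + 1), N = 0, assemble
  H = (EN − 2FM + GL) / (2(EG − F²)) = -216*u*v/(36*u^2 + 36*v^2 + 1)^(3/2).
At (u, v) = (-4, -2): H = -1728*sqrt(721)/519841.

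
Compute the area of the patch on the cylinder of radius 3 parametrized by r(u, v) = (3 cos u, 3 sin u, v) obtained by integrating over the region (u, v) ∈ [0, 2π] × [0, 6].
Area = 36*pi

Area = ∫∫ √(EG − F²) du dv with √(EG − F²) = 3. Integrating over [0, 2π] × [0, 6] gives 36*pi.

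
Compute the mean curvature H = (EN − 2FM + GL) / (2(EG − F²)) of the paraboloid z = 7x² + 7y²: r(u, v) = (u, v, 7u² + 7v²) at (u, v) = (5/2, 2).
H = 14077*sqrt(2010)/4040100

With E = 196*u^2 + 1, F = 196*u*v, G = 196*v^2 + 1, L = 14/sqrt(196*u^2 + 196*v^2 + 1), M = 0, N = 14/sqrt(196*u^2 + 196*v^2 + 1), assemble
  H = (EN − 2FM + GL) / (2(EG − F²)) = 14*(98*u^2 + 98*v^2 + 1)/(196*u^2 + 196*v^2 + 1)^(3/2).
At (u, v) = (5/2, 2): H = 14077*sqrt(2010)/4040100.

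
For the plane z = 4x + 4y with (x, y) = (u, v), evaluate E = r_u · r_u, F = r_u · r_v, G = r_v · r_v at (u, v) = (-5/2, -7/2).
E = 17;  F = 16;  G = 17

Partials: r_u = (1, 0, 4), r_v = (0, 1, 4). As functions of (u, v):
  E = r_u · r_u = 17,
  F = r_u · r_v = 16,
  G = r_v · r_v = 17.
Evaluating at (u, v) = (-5/2, -7/2): E = 17, F = 16, G = 17.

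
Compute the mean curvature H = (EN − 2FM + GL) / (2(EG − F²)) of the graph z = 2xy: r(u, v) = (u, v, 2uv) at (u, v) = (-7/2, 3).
H = 21*sqrt(86)/1849

With E = 4*v^2 + 1, F = 4*u*v, G = 4*u^2 + 1, L = 0, M = 2/sqrt(4*u^2 + 4*v^2 + 1), N = 0, assemble
  H = (EN − 2FM + GL) / (2(EG − F²)) = -8*u*v/(4*u^2 + 4*v^2 + 1)^(3/2).
At (u, v) = (-7/2, 3): H = 21*sqrt(86)/1849.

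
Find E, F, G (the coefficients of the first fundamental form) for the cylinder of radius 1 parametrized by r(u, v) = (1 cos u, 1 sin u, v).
E = 1;  F = 0;  G = 1

Compute partials: r_u = (-sin(u), cos(u), 0), r_v = (0, 0, 1). Then
  E = r_u · r_u = 1,
  F = r_u · r_v = 0,
  G = r_v · r_v = 1.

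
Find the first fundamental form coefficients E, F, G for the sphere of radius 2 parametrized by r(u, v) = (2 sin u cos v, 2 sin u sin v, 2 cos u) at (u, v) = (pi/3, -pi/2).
E = 4;  F = 0;  G = 3

Partials: r_u = (2*cos(u)*cos(v), 2*sin(v)*cos(u), -2*sin(u)), r_v = (-2*sin(u)*sin(v), 2*sin(u)*cos(v), 0). As functions of (u, v):
  E = r_u · r_u = 4,
  F = r_u · r_v = 0,
  G = r_v · r_v = 4*sin(u)^2.
Evaluating at (u, v) = (pi/3, -pi/2): E = 4, F = 0, G = 3.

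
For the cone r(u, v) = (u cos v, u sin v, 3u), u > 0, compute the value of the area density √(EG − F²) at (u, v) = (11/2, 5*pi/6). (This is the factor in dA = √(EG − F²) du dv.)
√(EG − F²)|_{(11/2, 5*pi/6)} = 11*sqrt(10)/2

E = 10, F = 0, G = u^2, so EG − F² = 10*u^2. Taking the positive square root: √(EG − F²) = sqrt(10)*Abs(u). At (u, v) = (11/2, 5*pi/6): 11*sqrt(10)/2.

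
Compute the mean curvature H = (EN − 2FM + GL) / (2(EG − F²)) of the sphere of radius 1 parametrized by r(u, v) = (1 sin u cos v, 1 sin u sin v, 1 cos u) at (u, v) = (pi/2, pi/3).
H = -1

With E = 1, F = 0, G = sin(u)^2, L = -sin(u)/Abs(sin(u)), M = 0, N = -sin(u)^3/Abs(sin(u)), assemble
  H = (EN − 2FM + GL) / (2(EG − F²)) = -sin(u)/Abs(sin(u)).
At (u, v) = (pi/2, pi/3): H = -1.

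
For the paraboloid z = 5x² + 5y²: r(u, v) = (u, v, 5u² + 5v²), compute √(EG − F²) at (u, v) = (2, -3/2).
√(EG − F²)|_{(2, -3/2)} = sqrt(626)

E = 100*u^2 + 1, F = 100*u*v, G = 100*v^2 + 1; EG − F² = 100*u^2 + 100*v^2 + 1; √(EG − F²) = sqrt(100*u^2 + 100*v^2 + 1). At the given point: sqrt(626).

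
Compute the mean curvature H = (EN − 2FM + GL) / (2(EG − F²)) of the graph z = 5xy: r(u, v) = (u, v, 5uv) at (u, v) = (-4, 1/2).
H = 2000*sqrt(181)/884547

With E = 25*v^2 + 1, F = 25*u*v, G = 25*u^2 + 1, L = 0, M = 5/sqrt(25*u^2 + 25*v^2 + 1), N = 0, assemble
  H = (EN − 2FM + GL) / (2(EG − F²)) = -125*u*v/(25*u^2 + 25*v^2 + 1)^(3/2).
At (u, v) = (-4, 1/2): H = 2000*sqrt(181)/884547.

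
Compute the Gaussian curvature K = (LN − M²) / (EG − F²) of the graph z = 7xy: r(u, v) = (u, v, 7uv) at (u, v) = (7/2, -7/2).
K = -196/5774409

Coefficients of the first fundamental form: E = 49*v^2 + 1, F = 49*u*v, G = 49*u^2 + 1.
Coefficients of the second fundamental form: L = 0, M = 7/sqrt(49*u^2 + 49*v^2 + 1), N = 0.
Assemble K = (LN − M²)/(EG − F²) = -49/(2401*u^4 + 4802*u^2*v^2 + 98*u^2 + 2401*v^4 + 98*v^2 + 1). At (u, v) = (7/2, -7/2): K = -196/5774409.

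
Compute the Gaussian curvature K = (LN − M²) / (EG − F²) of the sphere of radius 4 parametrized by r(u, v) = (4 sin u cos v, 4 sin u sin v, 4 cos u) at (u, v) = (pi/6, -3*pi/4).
K = 1/16

Coefficients of the first fundamental form: E = 16, F = 0, G = 16*sin(u)^2.
Coefficients of the second fundamental form: L = -4*sin(u)/Abs(sin(u)), M = 0, N = -4*sin(u)^3/Abs(sin(u)).
Assemble K = (LN − M²)/(EG − F²) = 1/16. At (u, v) = (pi/6, -3*pi/4): K = 1/16.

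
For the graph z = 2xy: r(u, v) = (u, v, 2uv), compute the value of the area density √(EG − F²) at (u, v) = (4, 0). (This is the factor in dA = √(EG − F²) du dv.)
√(EG − F²)|_{(4, 0)} = sqrt(65)

E = 4*v^2 + 1, F = 4*u*v, G = 4*u^2 + 1, so EG − F² = 4*u^2 + 4*v^2 + 1. Taking the positive square root: √(EG − F²) = sqrt(4*u^2 + 4*v^2 + 1). At (u, v) = (4, 0): sqrt(65).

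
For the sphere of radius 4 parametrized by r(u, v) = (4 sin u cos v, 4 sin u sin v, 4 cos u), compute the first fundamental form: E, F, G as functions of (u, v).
E = 16;  F = 0;  G = 16*sin(u)^2

Compute partials: r_u = (4*cos(u)*cos(v), 4*sin(v)*cos(u), -4*sin(u)), r_v = (-4*sin(u)*sin(v), 4*sin(u)*cos(v), 0). Then
  E = r_u · r_u = 16,
  F = r_u · r_v = 0,
  G = r_v · r_v = 16*sin(u)^2.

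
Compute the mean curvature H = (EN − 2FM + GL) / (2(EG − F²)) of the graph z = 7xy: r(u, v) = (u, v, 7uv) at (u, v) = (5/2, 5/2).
H = -8575*sqrt(2454)/3011058

With E = 49*v^2 + 1, F = 49*u*v, G = 49*u^2 + 1, L = 0, M = 7/sqrt(49*u^2 + 49*v^2 + 1), N = 0, assemble
  H = (EN − 2FM + GL) / (2(EG − F²)) = -343*u*v/(49*u^2 + 49*v^2 + 1)^(3/2).
At (u, v) = (5/2, 5/2): H = -8575*sqrt(2454)/3011058.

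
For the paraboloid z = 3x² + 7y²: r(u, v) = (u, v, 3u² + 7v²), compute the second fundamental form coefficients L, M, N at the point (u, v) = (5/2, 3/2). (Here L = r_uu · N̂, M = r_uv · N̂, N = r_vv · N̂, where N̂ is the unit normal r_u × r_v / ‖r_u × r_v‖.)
L = 6*sqrt(667)/667;  M = 0;  N = 14*sqrt(667)/667

Compute the unit normal N̂(u, v) = (-6*u/sqrt(36*u^2 + 196*v^2 + 1), -14*v/sqrt(36*u^2 + 196*v^2 + 1), 1/sqrt(36*u^2 + 196*v^2 + 1)), and the second partials r_uu, r_uv, r_vv. Take dot products:
  L(u, v) = r_uu · N̂ = 6/sqrt(36*u^2 + 196*v^2 + 1),
  M(u, v) = r_uv · N̂ = 0,
  N(u, v) = r_vv · N̂ = 14/sqrt(36*u^2 + 196*v^2 + 1).
Evaluating at (u, v) = (5/2, 3/2):
  L = 6*sqrt(667)/667, M = 0, N = 14*sqrt(667)/667.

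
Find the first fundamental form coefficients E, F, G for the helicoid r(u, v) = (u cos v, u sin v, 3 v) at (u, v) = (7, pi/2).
E = 1;  F = 0;  G = 58

Partials: r_u = (cos(v), sin(v), 0), r_v = (-u*sin(v), u*cos(v), 3). As functions of (u, v):
  E = r_u · r_u = 1,
  F = r_u · r_v = 0,
  G = r_v · r_v = u^2 + 9.
Evaluating at (u, v) = (7, pi/2): E = 1, F = 0, G = 58.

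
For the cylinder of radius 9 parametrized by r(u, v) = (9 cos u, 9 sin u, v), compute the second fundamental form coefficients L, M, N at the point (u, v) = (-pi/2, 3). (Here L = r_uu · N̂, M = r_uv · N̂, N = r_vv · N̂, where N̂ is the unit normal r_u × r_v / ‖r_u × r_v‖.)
L = -9;  M = 0;  N = 0

Compute the unit normal N̂(u, v) = (cos(u), sin(u), 0), and the second partials r_uu, r_uv, r_vv. Take dot products:
  L(u, v) = r_uu · N̂ = -9,
  M(u, v) = r_uv · N̂ = 0,
  N(u, v) = r_vv · N̂ = 0.
Evaluating at (u, v) = (-pi/2, 3):
  L = -9, M = 0, N = 0.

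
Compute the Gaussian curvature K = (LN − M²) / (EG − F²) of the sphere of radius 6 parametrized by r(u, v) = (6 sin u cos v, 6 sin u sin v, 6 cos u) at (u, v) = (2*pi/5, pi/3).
K = 1/36

Coefficients of the first fundamental form: E = 36, F = 0, G = 36*sin(u)^2.
Coefficients of the second fundamental form: L = -6*sin(u)/Abs(sin(u)), M = 0, N = -6*sin(u)^3/Abs(sin(u)).
Assemble K = (LN − M²)/(EG − F²) = 1/36. At (u, v) = (2*pi/5, pi/3): K = 1/36.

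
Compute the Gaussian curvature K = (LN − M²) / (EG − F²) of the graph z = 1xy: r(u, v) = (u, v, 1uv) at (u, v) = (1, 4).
K = -1/324

Coefficients of the first fundamental form: E = v^2 + 1, F = u*v, G = u^2 + 1.
Coefficients of the second fundamental form: L = 0, M = 1/sqrt(u^2 + v^2 + 1), N = 0.
Assemble K = (LN − M²)/(EG − F²) = 1/((u^2*v^2 - (u^2 + 1)*(v^2 + 1))*(u^2 + v^2 + 1)). At (u, v) = (1, 4): K = -1/324.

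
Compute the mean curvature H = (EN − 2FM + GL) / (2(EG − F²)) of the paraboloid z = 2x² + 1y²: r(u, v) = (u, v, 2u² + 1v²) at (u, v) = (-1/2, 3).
H = 79*sqrt(41)/1681

With E = 16*u^2 + 1, F = 8*u*v, G = 4*v^2 + 1, L = 4/sqrt(16*u^2 + 4*v^2 + 1), M = 0, N = 2/sqrt(16*u^2 + 4*v^2 + 1), assemble
  H = (EN − 2FM + GL) / (2(EG − F²)) = (16*u^2 + 8*v^2 + 3)/(16*u^2 + 4*v^2 + 1)^(3/2).
At (u, v) = (-1/2, 3): H = 79*sqrt(41)/1681.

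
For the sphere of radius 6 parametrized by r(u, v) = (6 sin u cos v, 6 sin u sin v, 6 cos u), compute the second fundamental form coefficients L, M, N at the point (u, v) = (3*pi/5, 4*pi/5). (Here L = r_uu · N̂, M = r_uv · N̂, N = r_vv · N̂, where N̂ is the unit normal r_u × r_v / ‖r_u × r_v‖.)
L = -6;  M = 0;  N = -15/4 - 3*sqrt(5)/4

Compute the unit normal N̂(u, v) = (sin(u)^2*cos(v)/Abs(sin(u)), sin(u)^2*sin(v)/Abs(sin(u)), sin(2*u)/(2*Abs(sin(u)))), and the second partials r_uu, r_uv, r_vv. Take dot products:
  L(u, v) = r_uu · N̂ = -6*sin(u)/Abs(sin(u)),
  M(u, v) = r_uv · N̂ = 0,
  N(u, v) = r_vv · N̂ = -6*sin(u)^3/Abs(sin(u)).
Evaluating at (u, v) = (3*pi/5, 4*pi/5):
  L = -6, M = 0, N = -15/4 - 3*sqrt(5)/4.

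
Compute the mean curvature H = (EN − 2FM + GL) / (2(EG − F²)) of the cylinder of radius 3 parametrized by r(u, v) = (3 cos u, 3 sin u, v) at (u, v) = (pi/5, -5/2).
H = -1/6

With E = 9, F = 0, G = 1, L = -3, M = 0, N = 0, assemble
  H = (EN − 2FM + GL) / (2(EG − F²)) = -1/6.
At (u, v) = (pi/5, -5/2): H = -1/6.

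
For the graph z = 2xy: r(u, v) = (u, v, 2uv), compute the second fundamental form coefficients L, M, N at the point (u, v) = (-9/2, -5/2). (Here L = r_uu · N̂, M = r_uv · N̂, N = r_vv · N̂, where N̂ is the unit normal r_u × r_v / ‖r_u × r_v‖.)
L = 0;  M = 2*sqrt(107)/107;  N = 0

Compute the unit normal N̂(u, v) = (-2*v/sqrt(4*u^2 + 4*v^2 + 1), -2*u/sqrt(4*u^2 + 4*v^2 + 1), 1/sqrt(4*u^2 + 4*v^2 + 1)), and the second partials r_uu, r_uv, r_vv. Take dot products:
  L(u, v) = r_uu · N̂ = 0,
  M(u, v) = r_uv · N̂ = 2/sqrt(4*u^2 + 4*v^2 + 1),
  N(u, v) = r_vv · N̂ = 0.
Evaluating at (u, v) = (-9/2, -5/2):
  L = 0, M = 2*sqrt(107)/107, N = 0.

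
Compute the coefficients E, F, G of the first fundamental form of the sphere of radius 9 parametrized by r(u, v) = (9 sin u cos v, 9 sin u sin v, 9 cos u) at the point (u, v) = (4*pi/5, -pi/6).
E = 81;  F = 0;  G = 405/8 - 81*sqrt(5)/8

Partials: r_u = (9*cos(u)*cos(v), 9*sin(v)*cos(u), -9*sin(u)), r_v = (-9*sin(u)*sin(v), 9*sin(u)*cos(v), 0). As functions of (u, v):
  E = r_u · r_u = 81,
  F = r_u · r_v = 0,
  G = r_v · r_v = 81*sin(u)^2.
Evaluating at (u, v) = (4*pi/5, -pi/6): E = 81, F = 0, G = 405/8 - 81*sqrt(5)/8.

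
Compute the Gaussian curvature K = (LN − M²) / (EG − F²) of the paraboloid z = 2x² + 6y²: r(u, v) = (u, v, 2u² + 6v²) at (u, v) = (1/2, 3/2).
K = 48/108241

Coefficients of the first fundamental form: E = 16*u^2 + 1, F = 48*u*v, G = 144*v^2 + 1.
Coefficients of the second fundamental form: L = 4/sqrt(16*u^2 + 144*v^2 + 1), M = 0, N = 12/sqrt(16*u^2 + 144*v^2 + 1).
Assemble K = (LN − M²)/(EG − F²) = 48/(256*u^4 + 4608*u^2*v^2 + 32*u^2 + 20736*v^4 + 288*v^2 + 1). At (u, v) = (1/2, 3/2): K = 48/108241.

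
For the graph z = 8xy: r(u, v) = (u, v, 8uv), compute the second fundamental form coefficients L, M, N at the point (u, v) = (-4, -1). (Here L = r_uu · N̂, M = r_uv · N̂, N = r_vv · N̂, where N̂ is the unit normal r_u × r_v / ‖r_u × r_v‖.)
L = 0;  M = 8/33;  N = 0

Compute the unit normal N̂(u, v) = (-8*v/sqrt(64*u^2 + 64*v^2 + 1), -8*u/sqrt(64*u^2 + 64*v^2 + 1), 1/sqrt(64*u^2 + 64*v^2 + 1)), and the second partials r_uu, r_uv, r_vv. Take dot products:
  L(u, v) = r_uu · N̂ = 0,
  M(u, v) = r_uv · N̂ = 8/sqrt(64*u^2 + 64*v^2 + 1),
  N(u, v) = r_vv · N̂ = 0.
Evaluating at (u, v) = (-4, -1):
  L = 0, M = 8/33, N = 0.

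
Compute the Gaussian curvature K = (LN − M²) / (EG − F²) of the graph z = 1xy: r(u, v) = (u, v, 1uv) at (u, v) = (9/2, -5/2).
K = -4/3025

Coefficients of the first fundamental form: E = v^2 + 1, F = u*v, G = u^2 + 1.
Coefficients of the second fundamental form: L = 0, M = 1/sqrt(u^2 + v^2 + 1), N = 0.
Assemble K = (LN − M²)/(EG − F²) = 1/((u^2*v^2 - (u^2 + 1)*(v^2 + 1))*(u^2 + v^2 + 1)). At (u, v) = (9/2, -5/2): K = -4/3025.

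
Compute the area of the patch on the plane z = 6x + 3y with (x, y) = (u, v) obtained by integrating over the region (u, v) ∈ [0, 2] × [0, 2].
Area = 4*sqrt(46)

Area = ∫∫ √(EG − F²) du dv with √(EG − F²) = sqrt(46). Integrating over [0, 2] × [0, 2] gives 4*sqrt(46).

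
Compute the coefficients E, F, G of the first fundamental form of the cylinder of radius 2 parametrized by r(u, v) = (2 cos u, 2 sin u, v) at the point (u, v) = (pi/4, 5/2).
E = 4;  F = 0;  G = 1

Partials: r_u = (-2*sin(u), 2*cos(u), 0), r_v = (0, 0, 1). As functions of (u, v):
  E = r_u · r_u = 4,
  F = r_u · r_v = 0,
  G = r_v · r_v = 1.
Evaluating at (u, v) = (pi/4, 5/2): E = 4, F = 0, G = 1.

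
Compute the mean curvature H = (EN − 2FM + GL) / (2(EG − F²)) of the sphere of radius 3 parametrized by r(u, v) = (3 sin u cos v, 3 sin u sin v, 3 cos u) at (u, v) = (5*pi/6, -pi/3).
H = -1/3

With E = 9, F = 0, G = 9*sin(u)^2, L = -3*sin(u)/Abs(sin(u)), M = 0, N = -3*sin(u)^3/Abs(sin(u)), assemble
  H = (EN − 2FM + GL) / (2(EG − F²)) = -sin(u)/(3*Abs(sin(u))).
At (u, v) = (5*pi/6, -pi/3): H = -1/3.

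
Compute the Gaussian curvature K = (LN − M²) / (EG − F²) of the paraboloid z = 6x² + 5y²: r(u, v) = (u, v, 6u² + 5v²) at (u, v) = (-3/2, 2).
K = 24/105125

Coefficients of the first fundamental form: E = 144*u^2 + 1, F = 120*u*v, G = 100*v^2 + 1.
Coefficients of the second fundamental form: L = 12/sqrt(144*u^2 + 100*v^2 + 1), M = 0, N = 10/sqrt(144*u^2 + 100*v^2 + 1).
Assemble K = (LN − M²)/(EG − F²) = 120/(20736*u^4 + 28800*u^2*v^2 + 288*u^2 + 10000*v^4 + 200*v^2 + 1). At (u, v) = (-3/2, 2): K = 24/105125.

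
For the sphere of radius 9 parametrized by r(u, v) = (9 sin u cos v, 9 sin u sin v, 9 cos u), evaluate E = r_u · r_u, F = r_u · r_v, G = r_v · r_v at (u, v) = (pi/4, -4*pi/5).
E = 81;  F = 0;  G = 81/2

Partials: r_u = (9*cos(u)*cos(v), 9*sin(v)*cos(u), -9*sin(u)), r_v = (-9*sin(u)*sin(v), 9*sin(u)*cos(v), 0). As functions of (u, v):
  E = r_u · r_u = 81,
  F = r_u · r_v = 0,
  G = r_v · r_v = 81*sin(u)^2.
Evaluating at (u, v) = (pi/4, -4*pi/5): E = 81, F = 0, G = 81/2.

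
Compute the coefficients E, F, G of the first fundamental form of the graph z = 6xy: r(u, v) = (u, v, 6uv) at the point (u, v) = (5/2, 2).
E = 145;  F = 180;  G = 226

Partials: r_u = (1, 0, 6*v), r_v = (0, 1, 6*u). As functions of (u, v):
  E = r_u · r_u = 36*v^2 + 1,
  F = r_u · r_v = 36*u*v,
  G = r_v · r_v = 36*u^2 + 1.
Evaluating at (u, v) = (5/2, 2): E = 145, F = 180, G = 226.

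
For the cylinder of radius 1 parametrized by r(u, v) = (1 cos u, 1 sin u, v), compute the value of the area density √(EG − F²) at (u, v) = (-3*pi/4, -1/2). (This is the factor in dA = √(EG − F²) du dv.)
√(EG − F²)|_{(-3*pi/4, -1/2)} = 1

E = 1, F = 0, G = 1, so EG − F² = 1. Taking the positive square root: √(EG − F²) = 1. At (u, v) = (-3*pi/4, -1/2): 1.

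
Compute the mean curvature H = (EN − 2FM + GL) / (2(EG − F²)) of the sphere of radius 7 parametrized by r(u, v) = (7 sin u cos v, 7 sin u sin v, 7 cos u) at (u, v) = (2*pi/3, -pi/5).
H = -1/7

With E = 49, F = 0, G = 49*sin(u)^2, L = -7*sin(u)/Abs(sin(u)), M = 0, N = -7*sin(u)^3/Abs(sin(u)), assemble
  H = (EN − 2FM + GL) / (2(EG − F²)) = -sin(u)/(7*Abs(sin(u))).
At (u, v) = (2*pi/3, -pi/5): H = -1/7.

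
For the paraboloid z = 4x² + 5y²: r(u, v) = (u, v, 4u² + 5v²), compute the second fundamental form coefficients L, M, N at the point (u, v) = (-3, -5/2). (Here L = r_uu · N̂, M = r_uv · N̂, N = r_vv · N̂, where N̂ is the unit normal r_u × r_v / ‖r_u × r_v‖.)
L = 4*sqrt(1202)/601;  M = 0;  N = 5*sqrt(1202)/601

Compute the unit normal N̂(u, v) = (-8*u/sqrt(64*u^2 + 100*v^2 + 1), -10*v/sqrt(64*u^2 + 100*v^2 + 1), 1/sqrt(64*u^2 + 100*v^2 + 1)), and the second partials r_uu, r_uv, r_vv. Take dot products:
  L(u, v) = r_uu · N̂ = 8/sqrt(64*u^2 + 100*v^2 + 1),
  M(u, v) = r_uv · N̂ = 0,
  N(u, v) = r_vv · N̂ = 10/sqrt(64*u^2 + 100*v^2 + 1).
Evaluating at (u, v) = (-3, -5/2):
  L = 4*sqrt(1202)/601, M = 0, N = 5*sqrt(1202)/601.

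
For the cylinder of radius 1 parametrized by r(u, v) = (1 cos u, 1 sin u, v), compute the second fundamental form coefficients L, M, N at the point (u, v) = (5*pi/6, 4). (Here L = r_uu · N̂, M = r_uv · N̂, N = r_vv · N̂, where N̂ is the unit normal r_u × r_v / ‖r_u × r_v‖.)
L = -1;  M = 0;  N = 0

Compute the unit normal N̂(u, v) = (cos(u), sin(u), 0), and the second partials r_uu, r_uv, r_vv. Take dot products:
  L(u, v) = r_uu · N̂ = -1,
  M(u, v) = r_uv · N̂ = 0,
  N(u, v) = r_vv · N̂ = 0.
Evaluating at (u, v) = (5*pi/6, 4):
  L = -1, M = 0, N = 0.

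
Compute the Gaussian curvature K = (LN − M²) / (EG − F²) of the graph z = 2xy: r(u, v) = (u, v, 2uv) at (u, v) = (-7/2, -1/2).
K = -4/2601

Coefficients of the first fundamental form: E = 4*v^2 + 1, F = 4*u*v, G = 4*u^2 + 1.
Coefficients of the second fundamental form: L = 0, M = 2/sqrt(4*u^2 + 4*v^2 + 1), N = 0.
Assemble K = (LN − M²)/(EG − F²) = -4/(16*u^4 + 32*u^2*v^2 + 8*u^2 + 16*v^4 + 8*v^2 + 1). At (u, v) = (-7/2, -1/2): K = -4/2601.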